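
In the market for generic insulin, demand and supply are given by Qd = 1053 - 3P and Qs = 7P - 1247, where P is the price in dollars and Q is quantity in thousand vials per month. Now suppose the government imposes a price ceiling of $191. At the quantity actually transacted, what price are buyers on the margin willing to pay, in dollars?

Equilibrium: 1053 - 3P = 7P - 1247, so 2300 = 10P and P* = 230, Q* = 363.
Since 191 < 230, the ceiling is binding.
At P = 191: Qd = 1053 - 3·191 = 480 and Qs = 7·191 - 1247 = 90.
Only 90 units reach the market. On the demand curve, the marginal buyer's willingness to pay at Q = 90 is (1053 - 90)/3 = 321.

321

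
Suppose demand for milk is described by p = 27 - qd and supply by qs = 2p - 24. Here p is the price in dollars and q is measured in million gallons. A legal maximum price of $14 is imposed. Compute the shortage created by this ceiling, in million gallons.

9

Rearranging demand gives qd = 27 - p. Equilibrium: 27 - p = 2p - 24, so 51 = 3p and p* = 17, q* = 10.
Because the ceiling (14) lies below the market-clearing price, it is binding.
At p = 14: qd = 27 - 14 = 13 and qs = 2·14 - 24 = 4.
Shortage = qd - qs = 13 - 4 = 9.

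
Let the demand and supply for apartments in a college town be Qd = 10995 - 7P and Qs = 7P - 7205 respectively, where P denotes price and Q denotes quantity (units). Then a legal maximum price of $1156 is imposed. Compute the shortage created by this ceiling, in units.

Setting quantity demanded equal to quantity supplied, 10995 - 7P = 7P - 7205, gives P* = 1300 and Q* = 1895.
Since 1156 < 1300, the ceiling is binding.
At P = 1156: Qd = 10995 - 7·1156 = 2903 and Qs = 7·1156 - 7205 = 887.
Shortage = Qd - Qs = 2903 - 887 = 2016.

2016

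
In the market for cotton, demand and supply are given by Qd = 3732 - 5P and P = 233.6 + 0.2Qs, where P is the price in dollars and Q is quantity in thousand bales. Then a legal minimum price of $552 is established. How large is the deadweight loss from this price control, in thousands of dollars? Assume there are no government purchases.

19220

Rearranging supply gives Qs = 5P - 1168. In a free market, 3732 - 5P = 5P - 1168 gives the equilibrium P* = 490, Q* = 1282.
The floor of 552 is above the equilibrium price 490, so it binds.
At P = 552: Qd = 3732 - 5·552 = 972 and Qs = 5·552 - 1168 = 1592.
Quantity traded falls to 972. At Q = 972 the demand price is (3732 - 972)/5 = 552 and the supply price is (1168 + 972)/5 = 428.
Deadweight loss = ½ · (552 - 428) · (1282 - 972) = ½ · 124 · 310 = 19220.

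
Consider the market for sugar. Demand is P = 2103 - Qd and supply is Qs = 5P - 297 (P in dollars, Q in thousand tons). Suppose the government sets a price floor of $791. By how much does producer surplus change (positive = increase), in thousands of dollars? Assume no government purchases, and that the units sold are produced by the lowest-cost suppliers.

497703.9

Rearranging demand gives Qd = 2103 - P. Without the control the market clears where 2103 - P = 5P - 297, i.e. P* = 400 and Q* = 1703.
Since 791 > 400, the floor is binding.
At P = 791: Qd = 2103 - 791 = 1312 and Qs = 5·791 - 297 = 3658.
Producer surplus without the control is ½ · (400 - 59.4) · 1703 = 290020.9.
With the floor, 1312 units are sold at 791. The supply price at Q = 1312 is 321.8, so PS = ½ · [(791 - 59.4) + (791 - 321.8)] · 1312 = 787724.8.
Change in producer surplus = 787724.8 - 290020.9 = 497703.9.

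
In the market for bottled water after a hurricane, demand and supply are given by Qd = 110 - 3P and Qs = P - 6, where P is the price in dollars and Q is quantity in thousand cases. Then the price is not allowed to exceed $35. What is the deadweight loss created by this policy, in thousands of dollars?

Without the control the market clears where 110 - 3P = P - 6, i.e. P* = 29 and Q* = 23.
The ceiling of 35 is above the equilibrium price 29, so it is not binding; the market clears at P* = 29, Q* = 23.
Since the control does not bind, no trades are prevented and deadweight loss is zero.

0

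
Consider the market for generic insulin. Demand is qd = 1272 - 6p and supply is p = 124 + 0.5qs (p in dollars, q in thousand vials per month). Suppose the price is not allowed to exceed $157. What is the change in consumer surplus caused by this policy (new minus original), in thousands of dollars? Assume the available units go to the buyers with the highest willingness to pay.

Rearranging supply gives qs = 2p - 248. Without the control the market clears where 1272 - 6p = 2p - 248, i.e. p* = 190 and q* = 132.
The ceiling of 157 is below the equilibrium price 190, so it binds.
At p = 157: qd = 1272 - 6·157 = 330 and qs = 2·157 - 248 = 66.
Consumer surplus without the control is ½ · (212 - 190) · 132 = 1452.
With the ceiling, 66 units are sold at 157 (assume they go to the highest-value buyers). The demand price at q = 66 is 201, so CS = ½ · [(212 - 157) + (201 - 157)] · 66 = 3267.
Change in consumer surplus = 3267 - 1452 = 1815.

1815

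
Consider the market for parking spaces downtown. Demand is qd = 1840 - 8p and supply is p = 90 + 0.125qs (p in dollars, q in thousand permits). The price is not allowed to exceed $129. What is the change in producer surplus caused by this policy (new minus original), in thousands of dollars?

-13516

Rearranging supply gives qs = 8p - 720. Setting quantity demanded equal to quantity supplied, 1840 - 8p = 8p - 720, gives p* = 160 and q* = 560.
Since 129 < 160, the ceiling is binding.
At p = 129: qd = 1840 - 8·129 = 808 and qs = 8·129 - 720 = 312.
Producer surplus without the control is ½ · (160 - 90) · 560 = 19600.
With the ceiling, producers sell 312 units at 129, so PS = ½ · (129 - 90) · 312 = 6084.
Change in producer surplus = 6084 - 19600 = -13516.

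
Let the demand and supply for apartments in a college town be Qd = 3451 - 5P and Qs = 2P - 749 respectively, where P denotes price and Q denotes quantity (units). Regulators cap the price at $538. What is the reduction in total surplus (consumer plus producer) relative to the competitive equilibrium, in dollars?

Setting quantity demanded equal to quantity supplied, 3451 - 5P = 2P - 749, gives P* = 600 and Q* = 451.
Since 538 < 600, the ceiling is binding.
At P = 538: Qd = 3451 - 5·538 = 761 and Qs = 2·538 - 749 = 327.
Quantity traded falls to 327. At Q = 327 the demand price is (3451 - 327)/5 = 624.8 and the supply price is (749 + 327)/2 = 538.
Deadweight loss = ½ · (624.8 - 538) · (451 - 327) = ½ · 86.8 · 124 = 5381.6.

5381.6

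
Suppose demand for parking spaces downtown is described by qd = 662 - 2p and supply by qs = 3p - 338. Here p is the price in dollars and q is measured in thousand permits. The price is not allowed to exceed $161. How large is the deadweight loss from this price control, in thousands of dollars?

5703.75

Setting quantity demanded equal to quantity supplied, 662 - 2p = 3p - 338, gives p* = 200 and q* = 262.
The ceiling of 161 is below the equilibrium price 200, so it binds.
At p = 161: qd = 662 - 2·161 = 340 and qs = 3·161 - 338 = 145.
Quantity traded falls to 145. At q = 145 the demand price is (662 - 145)/2 = 258.5 and the supply price is (338 + 145)/3 = 161.
Deadweight loss = ½ · (258.5 - 161) · (262 - 145) = ½ · 97.5 · 117 = 5703.75.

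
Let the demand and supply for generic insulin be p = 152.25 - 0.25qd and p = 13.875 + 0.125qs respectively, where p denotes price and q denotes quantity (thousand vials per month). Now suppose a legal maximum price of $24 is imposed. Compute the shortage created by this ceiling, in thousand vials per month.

432

Rearranging demand gives qd = 609 - 4p; rearranging supply gives qs = 8p - 111. Without the control the market clears where 609 - 4p = 8p - 111, i.e. p* = 60 and q* = 369.
Since 24 < 60, the ceiling is binding.
At p = 24: qd = 609 - 4·24 = 513 and qs = 8·24 - 111 = 81.
Shortage = qd - qs = 513 - 81 = 432.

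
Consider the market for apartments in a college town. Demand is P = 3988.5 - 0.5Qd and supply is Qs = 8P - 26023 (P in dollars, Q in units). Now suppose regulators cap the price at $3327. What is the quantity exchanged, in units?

593

Rearranging demand gives Qd = 7977 - 2P. Setting quantity demanded equal to quantity supplied, 7977 - 2P = 8P - 26023, gives P* = 3400 and Q* = 1177.
Because the ceiling (3327) lies below the market-clearing price, it is binding.
At P = 3327: Qd = 7977 - 2·3327 = 1323 and Qs = 8·3327 - 26023 = 593.
The quantity actually transacted is the short side, supply: 593.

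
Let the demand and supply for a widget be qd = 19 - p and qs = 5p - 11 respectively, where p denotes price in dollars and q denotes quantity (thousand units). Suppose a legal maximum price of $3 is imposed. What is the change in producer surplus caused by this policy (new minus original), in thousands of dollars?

Equilibrium: 19 - p = 5p - 11, so 30 = 6p and p* = 5, q* = 14.
Since 3 < 5, the ceiling is binding.
At p = 3: qd = 19 - 3 = 16 and qs = 5·3 - 11 = 4.
Producer surplus without the control is ½ · (5 - 2.2) · 14 = 19.6.
With the ceiling, producers sell 4 units at 3, so PS = ½ · (3 - 2.2) · 4 = 1.6.
Change in producer surplus = 1.6 - 19.6 = -18.

-18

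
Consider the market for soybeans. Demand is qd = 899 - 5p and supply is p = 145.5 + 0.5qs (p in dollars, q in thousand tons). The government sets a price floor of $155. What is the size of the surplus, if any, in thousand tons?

0

Rearranging supply gives qs = 2p - 291. Setting quantity demanded equal to quantity supplied, 899 - 5p = 2p - 291, gives p* = 170 and q* = 49.
Since 155 is below p* = 170, the floor does not bind and the free-market outcome prevails.
Since the control does not bind, there is no surplus.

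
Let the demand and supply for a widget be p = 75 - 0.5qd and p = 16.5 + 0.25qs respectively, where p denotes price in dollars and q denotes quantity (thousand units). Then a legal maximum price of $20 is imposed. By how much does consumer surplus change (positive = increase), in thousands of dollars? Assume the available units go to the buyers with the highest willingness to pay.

-800

Rearranging demand gives qd = 150 - 2p; rearranging supply gives qs = 4p - 66. In a free market, 150 - 2p = 4p - 66 gives the equilibrium p* = 36, q* = 78.
Because the ceiling (20) lies below the market-clearing price, it is binding.
At p = 20: qd = 150 - 2·20 = 110 and qs = 4·20 - 66 = 14.
Consumer surplus without the control is ½ · (75 - 36) · 78 = 1521.
With the ceiling, 14 units are sold at 20 (assume they go to the highest-value buyers). The demand price at q = 14 is 68, so CS = ½ · [(75 - 20) + (68 - 20)] · 14 = 721.
Change in consumer surplus = 721 - 1521 = -800.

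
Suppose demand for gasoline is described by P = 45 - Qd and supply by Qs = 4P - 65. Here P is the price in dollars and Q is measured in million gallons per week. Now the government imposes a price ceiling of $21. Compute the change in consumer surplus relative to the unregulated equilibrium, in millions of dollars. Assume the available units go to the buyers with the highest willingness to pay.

Rearranging demand gives Qd = 45 - P. In a free market, 45 - P = 4P - 65 gives the equilibrium P* = 22, Q* = 23.
Because the ceiling (21) lies below the market-clearing price, it is binding.
At P = 21: Qd = 45 - 21 = 24 and Qs = 4·21 - 65 = 19.
Consumer surplus without the control is ½ · (45 - 22) · 23 = 264.5.
With the ceiling, 19 units are sold at 21 (assume they go to the highest-value buyers). The demand price at Q = 19 is 26, so CS = ½ · [(45 - 21) + (26 - 21)] · 19 = 275.5.
Change in consumer surplus = 275.5 - 264.5 = 11.

11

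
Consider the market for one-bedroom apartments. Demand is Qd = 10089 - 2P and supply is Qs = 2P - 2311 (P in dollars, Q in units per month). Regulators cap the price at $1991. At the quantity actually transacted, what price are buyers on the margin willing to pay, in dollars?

Equilibrium: 10089 - 2P = 2P - 2311, so 12400 = 4P and P* = 3100, Q* = 3889.
Since 1991 < 3100, the ceiling is binding.
At P = 1991: Qd = 10089 - 2·1991 = 6107 and Qs = 2·1991 - 2311 = 1671.
Only 1671 units reach the market. On the demand curve, the marginal buyer's willingness to pay at Q = 1671 is (10089 - 1671)/2 = 4209.

4209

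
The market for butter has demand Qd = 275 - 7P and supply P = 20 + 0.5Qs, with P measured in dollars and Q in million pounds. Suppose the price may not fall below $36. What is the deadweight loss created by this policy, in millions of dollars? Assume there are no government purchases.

15.75

Rearranging supply gives Qs = 2P - 40. In a free market, 275 - 7P = 2P - 40 gives the equilibrium P* = 35, Q* = 30.
Since 36 > 35, the floor is binding.
At P = 36: Qd = 275 - 7·36 = 23 and Qs = 2·36 - 40 = 32.
Quantity traded falls to 23. At Q = 23 the demand price is (275 - 23)/7 = 36 and the supply price is (40 + 23)/2 = 31.5.
Deadweight loss = ½ · (36 - 31.5) · (30 - 23) = ½ · 4.5 · 7 = 15.75.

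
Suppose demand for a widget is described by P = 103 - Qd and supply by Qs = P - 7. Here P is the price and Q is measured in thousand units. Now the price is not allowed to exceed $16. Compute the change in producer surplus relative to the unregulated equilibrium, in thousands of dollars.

-1111.5

Rearranging demand gives Qd = 103 - P. Setting quantity demanded equal to quantity supplied, 103 - P = P - 7, gives P* = 55 and Q* = 48.
Since 16 < 55, the ceiling is binding.
At P = 16: Qd = 103 - 16 = 87 and Qs = 16 - 7 = 9.
Producer surplus without the control is ½ · (55 - 7) · 48 = 1152.
With the ceiling, producers sell 9 units at 16, so PS = ½ · (16 - 7) · 9 = 40.5.
Change in producer surplus = 40.5 - 1152 = -1111.5.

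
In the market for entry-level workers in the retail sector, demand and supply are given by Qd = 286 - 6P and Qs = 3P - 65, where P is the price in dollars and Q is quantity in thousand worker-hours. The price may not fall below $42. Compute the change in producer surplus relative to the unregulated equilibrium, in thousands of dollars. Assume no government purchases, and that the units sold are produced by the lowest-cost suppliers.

Equilibrium: 286 - 6P = 3P - 65, so 351 = 9P and P* = 39, Q* = 52.
The floor of 42 is above the equilibrium price 39, so it binds.
At P = 42: Qd = 286 - 6·42 = 34 and Qs = 3·42 - 65 = 61.
Producer surplus without the control is ½ · (39 - 65/3) · 52 = 1352/3.
With the floor, 34 units are sold at 42. The supply price at Q = 34 is 33, so PS = ½ · [(42 - 65/3) + (42 - 33)] · 34 = 1496/3.
Change in producer surplus = 1496/3 - 1352/3 = 48.

48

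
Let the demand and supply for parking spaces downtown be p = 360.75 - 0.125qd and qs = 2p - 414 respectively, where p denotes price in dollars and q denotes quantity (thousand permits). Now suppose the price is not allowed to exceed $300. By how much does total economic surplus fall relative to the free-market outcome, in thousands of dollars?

1125

Rearranging demand gives qd = 2886 - 8p. Without the control the market clears where 2886 - 8p = 2p - 414, i.e. p* = 330 and q* = 246.
Because the ceiling (300) lies below the market-clearing price, it is binding.
At p = 300: qd = 2886 - 8·300 = 486 and qs = 2·300 - 414 = 186.
Quantity traded falls to 186. At q = 186 the demand price is (2886 - 186)/8 = 337.5 and the supply price is (414 + 186)/2 = 300.
Deadweight loss = ½ · (337.5 - 300) · (246 - 186) = ½ · 37.5 · 60 = 1125.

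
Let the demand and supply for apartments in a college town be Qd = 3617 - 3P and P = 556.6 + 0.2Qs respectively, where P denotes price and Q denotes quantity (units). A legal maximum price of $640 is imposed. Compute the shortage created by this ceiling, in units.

Rearranging supply gives Qs = 5P - 2783. In a free market, 3617 - 3P = 5P - 2783 gives the equilibrium P* = 800, Q* = 1217.
The ceiling of 640 is below the equilibrium price 800, so it binds.
At P = 640: Qd = 3617 - 3·640 = 1697 and Qs = 5·640 - 2783 = 417.
Shortage = Qd - Qs = 1697 - 417 = 1280.

1280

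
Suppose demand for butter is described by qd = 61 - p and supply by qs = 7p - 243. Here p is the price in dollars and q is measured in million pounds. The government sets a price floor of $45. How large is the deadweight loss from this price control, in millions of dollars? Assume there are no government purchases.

Setting quantity demanded equal to quantity supplied, 61 - p = 7p - 243, gives p* = 38 and q* = 23.
The floor of 45 is above the equilibrium price 38, so it binds.
At p = 45: qd = 61 - 45 = 16 and qs = 7·45 - 243 = 72.
Quantity traded falls to 16. At q = 16 the demand price is 61 - 16 = 45 and the supply price is (243 + 16)/7 = 37.
Deadweight loss = ½ · (45 - 37) · (23 - 16) = ½ · 8 · 7 = 28.

28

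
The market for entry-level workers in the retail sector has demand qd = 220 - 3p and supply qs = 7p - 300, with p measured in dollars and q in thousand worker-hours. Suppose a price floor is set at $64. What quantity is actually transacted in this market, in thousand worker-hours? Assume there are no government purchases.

In a free market, 220 - 3p = 7p - 300 gives the equilibrium p* = 52, q* = 64.
Since 64 > 52, the floor is binding.
At p = 64: qd = 220 - 3·64 = 28 and qs = 7·64 - 300 = 148.
The quantity actually transacted is the short side, demand: 28.

28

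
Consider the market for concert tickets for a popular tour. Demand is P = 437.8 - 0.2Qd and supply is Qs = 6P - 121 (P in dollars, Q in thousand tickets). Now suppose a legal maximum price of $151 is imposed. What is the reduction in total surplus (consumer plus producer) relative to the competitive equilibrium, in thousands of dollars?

Rearranging demand gives Qd = 2189 - 5P. Equilibrium: 2189 - 5P = 6P - 121, so 2310 = 11P and P* = 210, Q* = 1139.
Since 151 < 210, the ceiling is binding.
At P = 151: Qd = 2189 - 5·151 = 1434 and Qs = 6·151 - 121 = 785.
Quantity traded falls to 785. At Q = 785 the demand price is (2189 - 785)/5 = 280.8 and the supply price is (121 + 785)/6 = 151.
Deadweight loss = ½ · (280.8 - 151) · (1139 - 785) = ½ · 129.8 · 354 = 22974.6.

22974.6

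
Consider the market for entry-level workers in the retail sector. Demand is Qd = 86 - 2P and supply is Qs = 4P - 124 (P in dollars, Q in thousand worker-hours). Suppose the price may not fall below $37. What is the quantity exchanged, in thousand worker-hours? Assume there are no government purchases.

12

Setting quantity demanded equal to quantity supplied, 86 - 2P = 4P - 124, gives P* = 35 and Q* = 16.
The floor of 37 is above the equilibrium price 35, so it binds.
At P = 37: Qd = 86 - 2·37 = 12 and Qs = 4·37 - 124 = 24.
The quantity actually transacted is the short side, demand: 12.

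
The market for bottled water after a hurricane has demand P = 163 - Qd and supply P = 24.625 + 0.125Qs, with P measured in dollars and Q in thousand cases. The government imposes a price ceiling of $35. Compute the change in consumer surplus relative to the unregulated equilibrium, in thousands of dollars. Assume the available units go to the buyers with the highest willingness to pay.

-385

Rearranging demand gives Qd = 163 - P; rearranging supply gives Qs = 8P - 197. In a free market, 163 - P = 8P - 197 gives the equilibrium P* = 40, Q* = 123.
Since 35 < 40, the ceiling is binding.
At P = 35: Qd = 163 - 35 = 128 and Qs = 8·35 - 197 = 83.
Consumer surplus without the control is ½ · (163 - 40) · 123 = 7564.5.
With the ceiling, 83 units are sold at 35 (assume they go to the highest-value buyers). The demand price at Q = 83 is 80, so CS = ½ · [(163 - 35) + (80 - 35)] · 83 = 7179.5.
Change in consumer surplus = 7179.5 - 7564.5 = -385.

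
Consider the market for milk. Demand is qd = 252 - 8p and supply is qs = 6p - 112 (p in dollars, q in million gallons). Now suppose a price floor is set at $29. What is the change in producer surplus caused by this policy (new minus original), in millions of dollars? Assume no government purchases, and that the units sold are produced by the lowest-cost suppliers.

12

Setting quantity demanded equal to quantity supplied, 252 - 8p = 6p - 112, gives p* = 26 and q* = 44.
The floor of 29 is above the equilibrium price 26, so it binds.
At p = 29: qd = 252 - 8·29 = 20 and qs = 6·29 - 112 = 62.
Producer surplus without the control is ½ · (26 - 56/3) · 44 = 484/3.
With the floor, 20 units are sold at 29. The supply price at q = 20 is 22, so PS = ½ · [(29 - 56/3) + (29 - 22)] · 20 = 520/3.
Change in producer surplus = 520/3 - 484/3 = 12.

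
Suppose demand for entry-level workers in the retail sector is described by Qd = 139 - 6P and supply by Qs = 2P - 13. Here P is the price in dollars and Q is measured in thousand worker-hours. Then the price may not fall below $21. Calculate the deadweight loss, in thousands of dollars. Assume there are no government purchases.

48

In a free market, 139 - 6P = 2P - 13 gives the equilibrium P* = 19, Q* = 25.
The floor of 21 is above the equilibrium price 19, so it binds.
At P = 21: Qd = 139 - 6·21 = 13 and Qs = 2·21 - 13 = 29.
Quantity traded falls to 13. At Q = 13 the demand price is (139 - 13)/6 = 21 and the supply price is (13 + 13)/2 = 13.
Deadweight loss = ½ · (21 - 13) · (25 - 13) = ½ · 8 · 12 = 48.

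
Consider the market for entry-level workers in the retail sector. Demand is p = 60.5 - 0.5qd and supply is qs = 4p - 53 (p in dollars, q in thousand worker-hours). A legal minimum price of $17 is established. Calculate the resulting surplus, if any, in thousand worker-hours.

Rearranging demand gives qd = 121 - 2p. Setting quantity demanded equal to quantity supplied, 121 - 2p = 4p - 53, gives p* = 29 and q* = 63.
Since 17 is below p* = 29, the floor does not bind and the free-market outcome prevails.
Since the control does not bind, there is no surplus.

0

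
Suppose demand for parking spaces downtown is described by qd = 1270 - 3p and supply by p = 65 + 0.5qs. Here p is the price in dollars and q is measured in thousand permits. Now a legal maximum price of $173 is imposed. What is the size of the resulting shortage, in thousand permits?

535

Rearranging supply gives qs = 2p - 130. Equilibrium: 1270 - 3p = 2p - 130, so 1400 = 5p and p* = 280, q* = 430.
Since 173 < 280, the ceiling is binding.
At p = 173: qd = 1270 - 3·173 = 751 and qs = 2·173 - 130 = 216.
Shortage = qd - qs = 751 - 216 = 535.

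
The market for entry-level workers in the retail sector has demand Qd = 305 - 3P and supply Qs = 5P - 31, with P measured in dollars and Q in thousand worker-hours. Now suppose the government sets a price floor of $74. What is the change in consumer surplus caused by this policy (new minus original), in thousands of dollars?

Setting quantity demanded equal to quantity supplied, 305 - 3P = 5P - 31, gives P* = 42 and Q* = 179.
Because the floor (74) lies above the market-clearing price, it is binding.
At P = 74: Qd = 305 - 3·74 = 83 and Qs = 5·74 - 31 = 339.
Consumer surplus without the control is ½ · (305/3 - 42) · 179 = 32041/6.
With the floor, consumers buy 83 units at 74, so CS = ½ · (305/3 - 74) · 83 = 6889/6.
Change in consumer surplus = 6889/6 - 32041/6 = -4192.

-4192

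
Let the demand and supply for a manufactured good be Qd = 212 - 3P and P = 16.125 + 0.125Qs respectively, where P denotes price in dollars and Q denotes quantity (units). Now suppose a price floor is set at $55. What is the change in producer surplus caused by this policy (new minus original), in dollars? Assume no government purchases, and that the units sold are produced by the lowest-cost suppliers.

Rearranging supply gives Qs = 8P - 129. In a free market, 212 - 3P = 8P - 129 gives the equilibrium P* = 31, Q* = 119.
Since 55 > 31, the floor is binding.
At P = 55: Qd = 212 - 3·55 = 47 and Qs = 8·55 - 129 = 311.
Producer surplus without the control is ½ · (31 - 16.125) · 119 = 885.0625.
With the floor, 47 units are sold at 55. The supply price at Q = 47 is 22, so PS = ½ · [(55 - 16.125) + (55 - 22)] · 47 = 1689.0625.
Change in producer surplus = 1689.0625 - 885.0625 = 804.

804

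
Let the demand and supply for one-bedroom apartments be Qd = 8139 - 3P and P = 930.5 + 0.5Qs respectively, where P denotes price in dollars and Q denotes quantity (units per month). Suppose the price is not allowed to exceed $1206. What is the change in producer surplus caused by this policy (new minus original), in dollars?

-1067930

Rearranging supply gives Qs = 2P - 1861. Without the control the market clears where 8139 - 3P = 2P - 1861, i.e. P* = 2000 and Q* = 2139.
Because the ceiling (1206) lies below the market-clearing price, it is binding.
At P = 1206: Qd = 8139 - 3·1206 = 4521 and Qs = 2·1206 - 1861 = 551.
Producer surplus without the control is ½ · (2000 - 930.5) · 2139 = 1143830.25.
With the ceiling, producers sell 551 units at 1206, so PS = ½ · (1206 - 930.5) · 551 = 75900.25.
Change in producer surplus = 75900.25 - 1143830.25 = -1067930.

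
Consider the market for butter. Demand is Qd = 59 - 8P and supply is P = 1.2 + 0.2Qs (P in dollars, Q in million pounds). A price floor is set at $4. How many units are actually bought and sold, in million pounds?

19

Rearranging supply gives Qs = 5P - 6. Equilibrium: 59 - 8P = 5P - 6, so 65 = 13P and P* = 5, Q* = 19.
The floor of 4 is below the equilibrium price 5, so it is not binding; the market clears at P* = 5, Q* = 19.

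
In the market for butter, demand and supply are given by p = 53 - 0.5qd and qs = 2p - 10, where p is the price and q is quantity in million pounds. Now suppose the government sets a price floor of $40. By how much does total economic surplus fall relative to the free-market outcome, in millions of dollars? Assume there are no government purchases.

242

Rearranging demand gives qd = 106 - 2p. Setting quantity demanded equal to quantity supplied, 106 - 2p = 2p - 10, gives p* = 29 and q* = 48.
Since 40 > 29, the floor is binding.
At p = 40: qd = 106 - 2·40 = 26 and qs = 2·40 - 10 = 70.
Quantity traded falls to 26. At q = 26 the demand price is (106 - 26)/2 = 40 and the supply price is (10 + 26)/2 = 18.
Deadweight loss = ½ · (40 - 18) · (48 - 26) = ½ · 22 · 22 = 242.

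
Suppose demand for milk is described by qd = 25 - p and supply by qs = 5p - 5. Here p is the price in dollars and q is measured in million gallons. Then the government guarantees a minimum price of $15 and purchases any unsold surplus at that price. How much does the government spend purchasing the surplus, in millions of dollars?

900

Setting quantity demanded equal to quantity supplied, 25 - p = 5p - 5, gives p* = 5 and q* = 20.
Because the floor (15) lies above the market-clearing price, it is binding.
At p = 15: qd = 25 - 15 = 10 and qs = 5·15 - 5 = 70.
Surplus = qs - qd = 60.
Government expenditure = surplus × support price = 60 × 15 = 900.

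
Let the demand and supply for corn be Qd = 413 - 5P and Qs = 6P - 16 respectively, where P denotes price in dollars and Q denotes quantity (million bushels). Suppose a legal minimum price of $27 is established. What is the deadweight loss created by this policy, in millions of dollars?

In a free market, 413 - 5P = 6P - 16 gives the equilibrium P* = 39, Q* = 218.
The floor of 27 is below the equilibrium price 39, so it is not binding; the market clears at P* = 39, Q* = 218.
Since the control does not bind, no trades are prevented and deadweight loss is zero.

0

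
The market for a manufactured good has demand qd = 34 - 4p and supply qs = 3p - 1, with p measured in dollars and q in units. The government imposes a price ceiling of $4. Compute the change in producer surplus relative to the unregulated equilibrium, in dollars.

Equilibrium: 34 - 4p = 3p - 1, so 35 = 7p and p* = 5, q* = 14.
Because the ceiling (4) lies below the market-clearing price, it is binding.
At p = 4: qd = 34 - 4·4 = 18 and qs = 3·4 - 1 = 11.
Producer surplus without the control is ½ · (5 - 1/3) · 14 = 98/3.
With the ceiling, producers sell 11 units at 4, so PS = ½ · (4 - 1/3) · 11 = 121/6.
Change in producer surplus = 121/6 - 98/3 = -12.5.

-12.5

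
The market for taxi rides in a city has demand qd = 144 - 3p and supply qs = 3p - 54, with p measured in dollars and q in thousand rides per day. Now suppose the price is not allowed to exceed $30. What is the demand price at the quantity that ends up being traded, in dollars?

Equilibrium: 144 - 3p = 3p - 54, so 198 = 6p and p* = 33, q* = 45.
Since 30 < 33, the ceiling is binding.
At p = 30: qd = 144 - 3·30 = 54 and qs = 3·30 - 54 = 36.
Only 36 units reach the market. On the demand curve, the marginal buyer's willingness to pay at q = 36 is (144 - 36)/3 = 36.

36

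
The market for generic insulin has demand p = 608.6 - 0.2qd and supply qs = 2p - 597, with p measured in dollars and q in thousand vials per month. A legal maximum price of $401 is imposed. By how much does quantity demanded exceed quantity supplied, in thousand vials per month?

Rearranging demand gives qd = 3043 - 5p. In a free market, 3043 - 5p = 2p - 597 gives the equilibrium p* = 520, q* = 443.
Because the ceiling (401) lies below the market-clearing price, it is binding.
At p = 401: qd = 3043 - 5·401 = 1038 and qs = 2·401 - 597 = 205.
Shortage = qd - qs = 1038 - 205 = 833.

833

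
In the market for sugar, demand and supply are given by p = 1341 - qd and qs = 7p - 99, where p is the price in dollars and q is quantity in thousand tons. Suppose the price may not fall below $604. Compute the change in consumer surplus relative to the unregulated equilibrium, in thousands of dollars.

-402376

Rearranging demand gives qd = 1341 - p. Without the control the market clears where 1341 - p = 7p - 99, i.e. p* = 180 and q* = 1161.
The floor of 604 is above the equilibrium price 180, so it binds.
At p = 604: qd = 1341 - 604 = 737 and qs = 7·604 - 99 = 4129.
Consumer surplus without the control is ½ · (1341 - 180) · 1161 = 673960.5.
With the floor, consumers buy 737 units at 604, so CS = ½ · (1341 - 604) · 737 = 271584.5.
Change in consumer surplus = 271584.5 - 673960.5 = -402376.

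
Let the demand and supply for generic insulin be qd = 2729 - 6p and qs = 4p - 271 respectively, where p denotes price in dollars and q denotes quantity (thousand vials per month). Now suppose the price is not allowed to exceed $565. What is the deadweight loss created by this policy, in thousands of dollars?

Setting quantity demanded equal to quantity supplied, 2729 - 6p = 4p - 271, gives p* = 300 and q* = 929.
Since 565 is above p* = 300, the ceiling does not bind and the free-market outcome prevails.
Since the control does not bind, no trades are prevented and deadweight loss is zero.

0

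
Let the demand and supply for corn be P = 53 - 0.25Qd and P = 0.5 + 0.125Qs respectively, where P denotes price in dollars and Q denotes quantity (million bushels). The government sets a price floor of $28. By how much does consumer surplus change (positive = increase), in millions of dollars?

-1200

Rearranging demand gives Qd = 212 - 4P; rearranging supply gives Qs = 8P - 4. Setting quantity demanded equal to quantity supplied, 212 - 4P = 8P - 4, gives P* = 18 and Q* = 140.
Since 28 > 18, the floor is binding.
At P = 28: Qd = 212 - 4·28 = 100 and Qs = 8·28 - 4 = 220.
Consumer surplus without the control is ½ · (53 - 18) · 140 = 2450.
With the floor, consumers buy 100 units at 28, so CS = ½ · (53 - 28) · 100 = 1250.
Change in consumer surplus = 1250 - 2450 = -1200.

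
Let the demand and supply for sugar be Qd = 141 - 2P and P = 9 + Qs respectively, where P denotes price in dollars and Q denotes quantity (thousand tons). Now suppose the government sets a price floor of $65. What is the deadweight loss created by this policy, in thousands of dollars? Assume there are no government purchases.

Rearranging supply gives Qs = P - 9. In a free market, 141 - 2P = P - 9 gives the equilibrium P* = 50, Q* = 41.
The floor of 65 is above the equilibrium price 50, so it binds.
At P = 65: Qd = 141 - 2·65 = 11 and Qs = 65 - 9 = 56.
Quantity traded falls to 11. At Q = 11 the demand price is (141 - 11)/2 = 65 and the supply price is 9 + 11 = 20.
Deadweight loss = ½ · (65 - 20) · (41 - 11) = ½ · 45 · 30 = 675.

675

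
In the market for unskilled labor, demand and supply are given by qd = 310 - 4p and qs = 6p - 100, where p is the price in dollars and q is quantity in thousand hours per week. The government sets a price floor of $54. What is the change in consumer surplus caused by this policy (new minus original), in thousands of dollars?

-1560

Equilibrium: 310 - 4p = 6p - 100, so 410 = 10p and p* = 41, q* = 146.
Since 54 > 41, the floor is binding.
At p = 54: qd = 310 - 4·54 = 94 and qs = 6·54 - 100 = 224.
Consumer surplus without the control is ½ · (77.5 - 41) · 146 = 2664.5.
With the floor, consumers buy 94 units at 54, so CS = ½ · (77.5 - 54) · 94 = 1104.5.
Change in consumer surplus = 1104.5 - 2664.5 = -1560.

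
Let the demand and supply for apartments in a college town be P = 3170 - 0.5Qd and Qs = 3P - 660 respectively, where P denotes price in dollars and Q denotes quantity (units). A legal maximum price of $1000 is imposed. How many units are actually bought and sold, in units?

2340

Rearranging demand gives Qd = 6340 - 2P. Setting quantity demanded equal to quantity supplied, 6340 - 2P = 3P - 660, gives P* = 1400 and Q* = 3540.
The ceiling of 1000 is below the equilibrium price 1400, so it binds.
At P = 1000: Qd = 6340 - 2·1000 = 4340 and Qs = 3·1000 - 660 = 2340.
The quantity actually transacted is the short side, supply: 2340.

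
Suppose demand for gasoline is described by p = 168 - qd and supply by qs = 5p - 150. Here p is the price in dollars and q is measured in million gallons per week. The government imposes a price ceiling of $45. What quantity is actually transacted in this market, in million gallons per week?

75

Rearranging demand gives qd = 168 - p. Without the control the market clears where 168 - p = 5p - 150, i.e. p* = 53 and q* = 115.
The ceiling of 45 is below the equilibrium price 53, so it binds.
At p = 45: qd = 168 - 45 = 123 and qs = 5·45 - 150 = 75.
The quantity actually transacted is the short side, supply: 75.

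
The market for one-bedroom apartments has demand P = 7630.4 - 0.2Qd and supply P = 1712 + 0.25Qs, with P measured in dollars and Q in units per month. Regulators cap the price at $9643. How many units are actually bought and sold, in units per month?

Rearranging demand gives Qd = 38152 - 5P; rearranging supply gives Qs = 4P - 6848. Setting quantity demanded equal to quantity supplied, 38152 - 5P = 4P - 6848, gives P* = 5000 and Q* = 13152.
Since 9643 is above P* = 5000, the ceiling does not bind and the free-market outcome prevails.

13152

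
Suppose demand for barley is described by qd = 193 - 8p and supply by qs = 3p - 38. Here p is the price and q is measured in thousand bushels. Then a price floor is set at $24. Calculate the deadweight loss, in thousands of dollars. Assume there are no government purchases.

Setting quantity demanded equal to quantity supplied, 193 - 8p = 3p - 38, gives p* = 21 and q* = 25.
Because the floor (24) lies above the market-clearing price, it is binding.
At p = 24: qd = 193 - 8·24 = 1 and qs = 3·24 - 38 = 34.
Quantity traded falls to 1. At q = 1 the demand price is (193 - 1)/8 = 24 and the supply price is (38 + 1)/3 = 13.
Deadweight loss = ½ · (24 - 13) · (25 - 1) = ½ · 11 · 24 = 132.

132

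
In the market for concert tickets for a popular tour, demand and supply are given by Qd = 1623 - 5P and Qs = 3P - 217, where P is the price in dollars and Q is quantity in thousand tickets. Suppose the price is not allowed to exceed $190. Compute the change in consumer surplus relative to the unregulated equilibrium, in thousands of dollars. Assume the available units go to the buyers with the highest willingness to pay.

12680

In a free market, 1623 - 5P = 3P - 217 gives the equilibrium P* = 230, Q* = 473.
Because the ceiling (190) lies below the market-clearing price, it is binding.
At P = 190: Qd = 1623 - 5·190 = 673 and Qs = 3·190 - 217 = 353.
Consumer surplus without the control is ½ · (324.6 - 230) · 473 = 22372.9.
With the ceiling, 353 units are sold at 190 (assume they go to the highest-value buyers). The demand price at Q = 353 is 254, so CS = ½ · [(324.6 - 190) + (254 - 190)] · 353 = 35052.9.
Change in consumer surplus = 35052.9 - 22372.9 = 12680.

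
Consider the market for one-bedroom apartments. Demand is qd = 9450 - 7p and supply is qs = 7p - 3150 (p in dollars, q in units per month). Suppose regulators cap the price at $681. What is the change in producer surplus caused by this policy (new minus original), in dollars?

Without the control the market clears where 9450 - 7p = 7p - 3150, i.e. p* = 900 and q* = 3150.
Since 681 < 900, the ceiling is binding.
At p = 681: qd = 9450 - 7·681 = 4683 and qs = 7·681 - 3150 = 1617.
Producer surplus without the control is ½ · (900 - 450) · 3150 = 708750.
With the ceiling, producers sell 1617 units at 681, so PS = ½ · (681 - 450) · 1617 = 186763.5.
Change in producer surplus = 186763.5 - 708750 = -521986.5.

-521986.5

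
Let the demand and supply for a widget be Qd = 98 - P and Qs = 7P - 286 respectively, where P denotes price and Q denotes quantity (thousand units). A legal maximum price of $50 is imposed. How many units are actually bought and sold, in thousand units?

In a free market, 98 - P = 7P - 286 gives the equilibrium P* = 48, Q* = 50.
The ceiling of 50 is above the equilibrium price 48, so it is not binding; the market clears at P* = 48, Q* = 50.

50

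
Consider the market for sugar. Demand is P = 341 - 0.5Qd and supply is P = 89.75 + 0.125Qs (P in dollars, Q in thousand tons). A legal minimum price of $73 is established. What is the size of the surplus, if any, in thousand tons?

Rearranging demand gives Qd = 682 - 2P; rearranging supply gives Qs = 8P - 718. Without the control the market clears where 682 - 2P = 8P - 718, i.e. P* = 140 and Q* = 402.
The floor of 73 is below the equilibrium price 140, so it is not binding; the market clears at P* = 140, Q* = 402.
Since the control does not bind, there is no surplus.

0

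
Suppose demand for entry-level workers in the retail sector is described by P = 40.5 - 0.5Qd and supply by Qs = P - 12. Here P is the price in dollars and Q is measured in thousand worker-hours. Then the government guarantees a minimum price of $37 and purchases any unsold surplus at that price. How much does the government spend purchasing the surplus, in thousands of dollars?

666

Rearranging demand gives Qd = 81 - 2P. Without the control the market clears where 81 - 2P = P - 12, i.e. P* = 31 and Q* = 19.
The floor of 37 is above the equilibrium price 31, so it binds.
At P = 37: Qd = 81 - 2·37 = 7 and Qs = 37 - 12 = 25.
Surplus = Qs - Qd = 18.
Government expenditure = surplus × support price = 18 × 37 = 666.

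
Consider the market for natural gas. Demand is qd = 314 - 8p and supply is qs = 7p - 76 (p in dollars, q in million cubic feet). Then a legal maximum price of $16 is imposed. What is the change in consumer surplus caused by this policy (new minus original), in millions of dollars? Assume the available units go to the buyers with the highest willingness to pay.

53.75

In a free market, 314 - 8p = 7p - 76 gives the equilibrium p* = 26, q* = 106.
Because the ceiling (16) lies below the market-clearing price, it is binding.
At p = 16: qd = 314 - 8·16 = 186 and qs = 7·16 - 76 = 36.
Consumer surplus without the control is ½ · (39.25 - 26) · 106 = 702.25.
With the ceiling, 36 units are sold at 16 (assume they go to the highest-value buyers). The demand price at q = 36 is 34.75, so CS = ½ · [(39.25 - 16) + (34.75 - 16)] · 36 = 756.
Change in consumer surplus = 756 - 702.25 = 53.75.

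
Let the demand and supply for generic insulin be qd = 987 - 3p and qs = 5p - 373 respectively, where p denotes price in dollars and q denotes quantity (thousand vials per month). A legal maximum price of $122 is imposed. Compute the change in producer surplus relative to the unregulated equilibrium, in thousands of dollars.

-17136

Without the control the market clears where 987 - 3p = 5p - 373, i.e. p* = 170 and q* = 477.
Since 122 < 170, the ceiling is binding.
At p = 122: qd = 987 - 3·122 = 621 and qs = 5·122 - 373 = 237.
Producer surplus without the control is ½ · (170 - 74.6) · 477 = 22752.9.
With the ceiling, producers sell 237 units at 122, so PS = ½ · (122 - 74.6) · 237 = 5616.9.
Change in producer surplus = 5616.9 - 22752.9 = -17136.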